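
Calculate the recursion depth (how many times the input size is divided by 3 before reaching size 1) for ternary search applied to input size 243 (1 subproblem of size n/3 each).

For divide and conquer with division factor 3:

Problem sizes at each level:
Level 0: 243
Level 1: 81
Level 2: 27
Level 3: 9
Level 4: 3
Level 5: 1

The root is level 0 and the size-1 base case is level 5 (the tree spans levels 0 through 5, i.e. 6 levels counting the root), so the depth is the number of divisions: log_3(243) = 5

The recursion tree depth is log_3(243) = 5. At each level, the problem size is divided by 3, so it takes 5 divisions to reduce to a base case of size 1. The algorithm makes 1 recursive call at each level.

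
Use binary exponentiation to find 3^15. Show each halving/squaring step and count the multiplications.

Computing 3^15 by squaring (build up from 3^1; each line after the first costs one multiplication):

3^1 = 3
3^2 = (3^1)^2 = 3^2 = 9
3^3 = 3 * 3^2 = 3 * 9 = 27
3^6 = (3^3)^2 = 27^2 = 729
3^7 = 3 * 3^6 = 3 * 729 = 2187
3^14 = (3^7)^2 = 2187^2 = 4782969
3^15 = 3 * 3^14 = 3 * 4782969 = 14348907

Result: 14348907
Multiplications needed: 6 (6 lines after 3^1)

3^15 = 14348907. Using exponentiation by squaring, this requires 6 multiplications. The key idea: if the exponent is even, square the half-power; if odd, multiply by the base once.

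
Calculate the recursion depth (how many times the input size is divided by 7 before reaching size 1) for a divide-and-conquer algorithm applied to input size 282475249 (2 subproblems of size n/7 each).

For divide and conquer with division factor 7:

Problem sizes at each level:
Level 0: 282475249
Level 1: 40353607
Level 2: 5764801
Level 3: 823543
Level 4: 117649
Level 5: 16807
Level 6: 2401
Level 7: 343
Level 8: 49
Level 9: 7
Level 10: 1

The root is level 0 and the size-1 base case is level 10 (the tree spans levels 0 through 10, i.e. 11 levels counting the root), so the depth is the number of divisions: log_7(282475249) = 10

The recursion tree depth is log_7(282475249) = 10. At each level, the problem size is divided by 7, so it takes 10 divisions to reduce to a base case of size 1. The algorithm makes 2 recursive calls at each level.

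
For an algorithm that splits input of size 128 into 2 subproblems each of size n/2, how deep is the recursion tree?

For divide and conquer with division factor 2:

Problem sizes at each level:
Level 0: 128
Level 1: 64
Level 2: 32
Level 3: 16
Level 4: 8
Level 5: 4
Level 6: 2
Level 7: 1

The root is level 0 and the size-1 base case is level 7 (the tree spans levels 0 through 7, i.e. 8 levels counting the root), so the depth is the number of divisions: log_2(128) = 7

The recursion tree depth is log_2(128) = 7. At each level, the problem size is divided by 2, so it takes 7 divisions to reduce to a base case of size 1. The algorithm makes 2 recursive calls at each level.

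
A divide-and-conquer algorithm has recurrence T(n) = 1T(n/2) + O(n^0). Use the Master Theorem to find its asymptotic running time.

Master Theorem for T(n) = 1T(n/2) + O(n^0):

a = 1, b = 2, c = 0
log_b(a) = log_2(1) = 0.0000

Case 2: c = 0 = log_2(1) = 0.0000
T(n) = O(n^0 log n) = O(log n)

For T(n) = 1T(n/2) + O(n^0): log_2(1) = 0.0000. This is Case 2 of the Master Theorem (c = log_b(a), equal work at all levels), giving O(log n).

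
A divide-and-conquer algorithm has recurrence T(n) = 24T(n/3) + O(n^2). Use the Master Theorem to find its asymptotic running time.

Master Theorem for T(n) = 24T(n/3) + O(n^2):

a = 24, b = 3, c = 2
log_b(a) = log_3(24) = 2.8928

Case 1: c = 2 < log_3(24) = 2.8928
T(n) = O(n^(log_3 24))

For T(n) = 24T(n/3) + O(n^2): log_3(24) = 2.8928. This is Case 1 of the Master Theorem (c < log_b(a), work dominated by leaves), giving O(n^(log_3 24)).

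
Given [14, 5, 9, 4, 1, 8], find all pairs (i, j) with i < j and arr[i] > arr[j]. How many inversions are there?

Finding inversions in [14, 5, 9, 4, 1, 8]:

(0, 1): arr[0]=14 > arr[1]=5
(0, 2): arr[0]=14 > arr[2]=9
(0, 3): arr[0]=14 > arr[3]=4
(0, 4): arr[0]=14 > arr[4]=1
(0, 5): arr[0]=14 > arr[5]=8
(1, 3): arr[1]=5 > arr[3]=4
(1, 4): arr[1]=5 > arr[4]=1
(2, 3): arr[2]=9 > arr[3]=4
(2, 4): arr[2]=9 > arr[4]=1
(2, 5): arr[2]=9 > arr[5]=8
(3, 4): arr[3]=4 > arr[4]=1

Total inversions: 11

The array has 11 inversion(s): (0,1), (0,2), (0,3), (0,4), (0,5), (1,3), (1,4), (2,3), (2,4), (2,5), (3,4). Each pair (i,j) satisfies i < j and arr[i] > arr[j].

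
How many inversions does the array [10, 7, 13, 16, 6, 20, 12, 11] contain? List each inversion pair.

Finding inversions in [10, 7, 13, 16, 6, 20, 12, 11]:

(0, 1): arr[0]=10 > arr[1]=7
(0, 4): arr[0]=10 > arr[4]=6
(1, 4): arr[1]=7 > arr[4]=6
(2, 4): arr[2]=13 > arr[4]=6
(2, 6): arr[2]=13 > arr[6]=12
(2, 7): arr[2]=13 > arr[7]=11
(3, 4): arr[3]=16 > arr[4]=6
(3, 6): arr[3]=16 > arr[6]=12
(3, 7): arr[3]=16 > arr[7]=11
(5, 6): arr[5]=20 > arr[6]=12
(5, 7): arr[5]=20 > arr[7]=11
(6, 7): arr[6]=12 > arr[7]=11

Total inversions: 12

The array has 12 inversion(s): (0,1), (0,4), (1,4), (2,4), (2,6), (2,7), (3,4), (3,6), (3,7), (5,6), (5,7), (6,7). Each pair (i,j) satisfies i < j and arr[i] > arr[j].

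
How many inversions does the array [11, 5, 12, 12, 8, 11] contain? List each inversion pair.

Finding inversions in [11, 5, 12, 12, 8, 11]:

(0, 1): arr[0]=11 > arr[1]=5
(0, 4): arr[0]=11 > arr[4]=8
(2, 4): arr[2]=12 > arr[4]=8
(2, 5): arr[2]=12 > arr[5]=11
(3, 4): arr[3]=12 > arr[4]=8
(3, 5): arr[3]=12 > arr[5]=11

Total inversions: 6

The array has 6 inversion(s): (0,1), (0,4), (2,4), (2,5), (3,4), (3,5). Each pair (i,j) satisfies i < j and arr[i] > arr[j].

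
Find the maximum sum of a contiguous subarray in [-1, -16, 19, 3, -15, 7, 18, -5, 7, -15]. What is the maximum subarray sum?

Using Kadane's algorithm on [-1, -16, 19, 3, -15, 7, 18, -5, 7, -15]:

Scanning through the array:
Position 1 (value -16): max_ending_here = -16, max_so_far = -1
Position 2 (value 19): max_ending_here = 19, max_so_far = 19
Position 3 (value 3): max_ending_here = 22, max_so_far = 22
Position 4 (value -15): max_ending_here = 7, max_so_far = 22
Position 5 (value 7): max_ending_here = 14, max_so_far = 22
Position 6 (value 18): max_ending_here = 32, max_so_far = 32
Position 7 (value -5): max_ending_here = 27, max_so_far = 32
Position 8 (value 7): max_ending_here = 34, max_so_far = 34
Position 9 (value -15): max_ending_here = 19, max_so_far = 34

Maximum subarray: [19, 3, -15, 7, 18, -5, 7]
Maximum sum: 34

The maximum subarray is [19, 3, -15, 7, 18, -5, 7] with sum 34. This subarray runs from index 2 to index 8.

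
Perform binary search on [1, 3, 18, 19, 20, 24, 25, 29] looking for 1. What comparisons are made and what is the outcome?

Binary search for 1 in [1, 3, 18, 19, 20, 24, 25, 29]:

lo=0, hi=7, mid=3, arr[mid]=19 -> 19 > 1, search left half
lo=0, hi=2, mid=1, arr[mid]=3 -> 3 > 1, search left half
lo=0, hi=0, mid=0, arr[mid]=1 -> Found target at index 0!

Binary search finds 1 at index 0 after 3 comparisons. The search repeatedly halves the search space by comparing with the middle element.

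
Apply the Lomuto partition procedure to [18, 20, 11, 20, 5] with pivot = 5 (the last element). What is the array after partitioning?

Lomuto partition with pivot = 5:

Initial array: [18, 20, 11, 20, 5]

arr[0]=18 > 5: no swap
arr[1]=20 > 5: no swap
arr[2]=11 > 5: no swap
arr[3]=20 > 5: no swap

Place pivot at position 0: [5, 20, 11, 20, 18]
Pivot position: 0

After partitioning with pivot 5, the array becomes [5, 20, 11, 20, 18]. The pivot is placed at index 0. All elements to the left of the pivot are <= 5, and all elements to the right are > 5.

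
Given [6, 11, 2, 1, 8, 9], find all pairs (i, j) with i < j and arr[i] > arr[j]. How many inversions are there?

Finding inversions in [6, 11, 2, 1, 8, 9]:

(0, 2): arr[0]=6 > arr[2]=2
(0, 3): arr[0]=6 > arr[3]=1
(1, 2): arr[1]=11 > arr[2]=2
(1, 3): arr[1]=11 > arr[3]=1
(1, 4): arr[1]=11 > arr[4]=8
(1, 5): arr[1]=11 > arr[5]=9
(2, 3): arr[2]=2 > arr[3]=1

Total inversions: 7

The array has 7 inversion(s): (0,2), (0,3), (1,2), (1,3), (1,4), (1,5), (2,3). Each pair (i,j) satisfies i < j and arr[i] > arr[j].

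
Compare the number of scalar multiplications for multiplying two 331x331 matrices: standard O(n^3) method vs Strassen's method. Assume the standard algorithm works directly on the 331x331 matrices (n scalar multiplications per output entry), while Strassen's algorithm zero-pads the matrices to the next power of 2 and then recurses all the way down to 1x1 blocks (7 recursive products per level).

Matrix multiplication for 331x331 matrices:

Strassen's algorithm requires power-of-2 dimensions. Pad 331x331 to 512x512 (next power of 2).

Standard algorithm: 331^3 = 36264691 multiplications
Strassen's algorithm: 7^(log2(512)) = 7^9 = 40353607 multiplications
Difference: 36264691 - 40353607 = -4088916 (Strassen uses MORE here due to padding overhead — for small or just-over-power-of-2 n, padding can outweigh the per-level savings)

Standard: 36264691 multiplications (331^3). Strassen: 40353607 multiplications (7^9, after padding to 512x512). Strassen reduces 8 recursive multiplications to 7 at each level.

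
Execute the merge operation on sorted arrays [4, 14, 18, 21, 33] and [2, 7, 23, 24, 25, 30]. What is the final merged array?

Merging process:

Compare 4 vs 2: take 2 from right. Merged: [2]
Compare 4 vs 7: take 4 from left. Merged: [2, 4]
Compare 14 vs 7: take 7 from right. Merged: [2, 4, 7]
Compare 14 vs 23: take 14 from left. Merged: [2, 4, 7, 14]
Compare 18 vs 23: take 18 from left. Merged: [2, 4, 7, 14, 18]
Compare 21 vs 23: take 21 from left. Merged: [2, 4, 7, 14, 18, 21]
Compare 33 vs 23: take 23 from right. Merged: [2, 4, 7, 14, 18, 21, 23]
Compare 33 vs 24: take 24 from right. Merged: [2, 4, 7, 14, 18, 21, 23, 24]
Compare 33 vs 25: take 25 from right. Merged: [2, 4, 7, 14, 18, 21, 23, 24, 25]
Compare 33 vs 30: take 30 from right. Merged: [2, 4, 7, 14, 18, 21, 23, 24, 25, 30]
Append remaining from left: [33]. Merged: [2, 4, 7, 14, 18, 21, 23, 24, 25, 30, 33]

Final merged array: [2, 4, 7, 14, 18, 21, 23, 24, 25, 30, 33]
Total comparisons: 10

The merged array is [2, 4, 7, 14, 18, 21, 23, 24, 25, 30, 33], requiring 10 comparisons. The merge step runs in O(n) time where n is the total number of elements.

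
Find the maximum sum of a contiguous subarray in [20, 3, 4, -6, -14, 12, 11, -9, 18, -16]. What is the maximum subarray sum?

Using Kadane's algorithm on [20, 3, 4, -6, -14, 12, 11, -9, 18, -16]:

Scanning through the array:
Position 1 (value 3): max_ending_here = 23, max_so_far = 23
Position 2 (value 4): max_ending_here = 27, max_so_far = 27
Position 3 (value -6): max_ending_here = 21, max_so_far = 27
Position 4 (value -14): max_ending_here = 7, max_so_far = 27
Position 5 (value 12): max_ending_here = 19, max_so_far = 27
Position 6 (value 11): max_ending_here = 30, max_so_far = 30
Position 7 (value -9): max_ending_here = 21, max_so_far = 30
Position 8 (value 18): max_ending_here = 39, max_so_far = 39
Position 9 (value -16): max_ending_here = 23, max_so_far = 39

Maximum subarray: [20, 3, 4, -6, -14, 12, 11, -9, 18]
Maximum sum: 39

The maximum subarray is [20, 3, 4, -6, -14, 12, 11, -9, 18] with sum 39. This subarray runs from index 0 to index 8.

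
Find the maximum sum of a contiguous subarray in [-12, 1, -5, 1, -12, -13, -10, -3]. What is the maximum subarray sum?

Using Kadane's algorithm on [-12, 1, -5, 1, -12, -13, -10, -3]:

Scanning through the array:
Position 1 (value 1): max_ending_here = 1, max_so_far = 1
Position 2 (value -5): max_ending_here = -4, max_so_far = 1
Position 3 (value 1): max_ending_here = 1, max_so_far = 1
Position 4 (value -12): max_ending_here = -11, max_so_far = 1
Position 5 (value -13): max_ending_here = -13, max_so_far = 1
Position 6 (value -10): max_ending_here = -10, max_so_far = 1
Position 7 (value -3): max_ending_here = -3, max_so_far = 1

Maximum subarray: [1]
Maximum sum: 1

The maximum subarray is [1] with sum 1. This subarray runs from index 1 to index 1.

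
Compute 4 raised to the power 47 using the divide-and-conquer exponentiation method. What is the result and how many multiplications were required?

Computing 4^47 by squaring (build up from 4^1; each line after the first costs one multiplication):

4^1 = 4
4^2 = (4^1)^2 = 4^2 = 16
4^4 = (4^2)^2 = 16^2 = 256
4^5 = 4 * 4^4 = 4 * 256 = 1024
4^10 = (4^5)^2 = 1024^2 = 1048576
4^11 = 4 * 4^10 = 4 * 1048576 = 4194304
4^22 = (4^11)^2 = 4194304^2 = 17592186044416
4^23 = 4 * 4^22 = 4 * 17592186044416 = 70368744177664
4^46 = (4^23)^2 = 70368744177664^2 = 4951760157141521099596496896
4^47 = 4 * 4^46 = 4 * 4951760157141521099596496896 = 19807040628566084398385987584

Result: 19807040628566084398385987584
Multiplications needed: 9 (9 lines after 4^1)

4^47 = 19807040628566084398385987584. Using exponentiation by squaring, this requires 9 multiplications. The key idea: if the exponent is even, square the half-power; if odd, multiply by the base once.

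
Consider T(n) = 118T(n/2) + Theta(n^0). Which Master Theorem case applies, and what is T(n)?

Master Theorem for T(n) = 118T(n/2) + O(n^0):

a = 118, b = 2, c = 0
log_b(a) = log_2(118) = 6.8826

Case 1: c = 0 < log_2(118) = 6.8826
T(n) = O(n^(log_2 118))

For T(n) = 118T(n/2) + O(n^0): log_2(118) = 6.8826. This is Case 1 of the Master Theorem (c < log_b(a), work dominated by leaves), giving O(n^(log_2 118)).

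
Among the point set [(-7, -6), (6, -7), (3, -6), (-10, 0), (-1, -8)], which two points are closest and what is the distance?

Computing all pairwise distances among 5 points:

d((-7, -6), (6, -7)) = 13.0384
d((-7, -6), (3, -6)) = 10.0
d((-7, -6), (-10, 0)) = 6.7082
d((-7, -6), (-1, -8)) = 6.3246
d((6, -7), (3, -6)) = 3.1623 <-- minimum
d((6, -7), (-10, 0)) = 17.4642
d((6, -7), (-1, -8)) = 7.0711
d((3, -6), (-10, 0)) = 14.3178
d((3, -6), (-1, -8)) = 4.4721
d((-10, 0), (-1, -8)) = 12.0416

Closest pair: (6, -7) and (3, -6) with distance 3.1623

The closest pair is (6, -7) and (3, -6) with Euclidean distance 3.1623. For 5 points, brute-force pairwise comparison is shown above. For large n, the divide-and-conquer algorithm (sort by x, recurse on halves, check the dividing strip) achieves O(n log n).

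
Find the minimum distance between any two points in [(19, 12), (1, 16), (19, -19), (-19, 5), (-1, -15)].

Computing all pairwise distances among 5 points:

d((19, 12), (1, 16)) = 18.4391 <-- minimum
d((19, 12), (19, -19)) = 31.0
d((19, 12), (-19, 5)) = 38.6394
d((19, 12), (-1, -15)) = 33.6006
d((1, 16), (19, -19)) = 39.3573
d((1, 16), (-19, 5)) = 22.8254
d((1, 16), (-1, -15)) = 31.0644
d((19, -19), (-19, 5)) = 44.9444
d((19, -19), (-1, -15)) = 20.3961
d((-19, 5), (-1, -15)) = 26.9072

Closest pair: (19, 12) and (1, 16) with distance 18.4391

The closest pair is (19, 12) and (1, 16) with Euclidean distance 18.4391. For 5 points, brute-force pairwise comparison is shown above. For large n, the divide-and-conquer algorithm (sort by x, recurse on halves, check the dividing strip) achieves O(n log n).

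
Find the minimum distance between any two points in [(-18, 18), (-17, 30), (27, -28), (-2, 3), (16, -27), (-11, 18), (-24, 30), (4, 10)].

Computing all pairwise distances among 8 points:

d((-18, 18), (-17, 30)) = 12.0416
d((-18, 18), (27, -28)) = 64.3506
d((-18, 18), (-2, 3)) = 21.9317
d((-18, 18), (16, -27)) = 56.4004
d((-18, 18), (-11, 18)) = 7.0 <-- minimum
d((-18, 18), (-24, 30)) = 13.4164
d((-18, 18), (4, 10)) = 23.4094
d((-17, 30), (27, -28)) = 72.8011
d((-17, 30), (-2, 3)) = 30.8869
d((-17, 30), (16, -27)) = 65.8635
d((-17, 30), (-11, 18)) = 13.4164
d((-17, 30), (-24, 30)) = 7.0 <-- minimum
d((-17, 30), (4, 10)) = 29.0
d((27, -28), (-2, 3)) = 42.45
d((27, -28), (16, -27)) = 11.0454
d((27, -28), (-11, 18)) = 59.6657
d((27, -28), (-24, 30)) = 77.2334
d((27, -28), (4, 10)) = 44.4185
d((-2, 3), (16, -27)) = 34.9857
d((-2, 3), (-11, 18)) = 17.4929
d((-2, 3), (-24, 30)) = 34.8281
d((-2, 3), (4, 10)) = 9.2195
d((16, -27), (-11, 18)) = 52.4786
d((16, -27), (-24, 30)) = 69.6348
d((16, -27), (4, 10)) = 38.8973
d((-11, 18), (-24, 30)) = 17.6918
d((-11, 18), (4, 10)) = 17.0
d((-24, 30), (4, 10)) = 34.4093

Minimum distance: 7.0 (tie among 2 pairs: (-18, 18) and (-11, 18); (-17, 30) and (-24, 30))

The minimum Euclidean distance is 7.0. There is a tie: 2 pairs achieve this minimum — (-18, 18) and (-11, 18); (-17, 30) and (-24, 30). Any of these is a valid closest pair. For 8 points, brute-force pairwise comparison is shown above. For large n, the divide-and-conquer algorithm (sort by x, recurse on halves, check the dividing strip) achieves O(n log n).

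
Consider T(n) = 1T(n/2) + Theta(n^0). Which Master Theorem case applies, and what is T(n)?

Master Theorem for T(n) = 1T(n/2) + O(n^0):

a = 1, b = 2, c = 0
log_b(a) = log_2(1) = 0.0000

Case 2: c = 0 = log_2(1) = 0.0000
T(n) = O(n^0 log n) = O(log n)

For T(n) = 1T(n/2) + O(n^0): log_2(1) = 0.0000. This is Case 2 of the Master Theorem (c = log_b(a), equal work at all levels), giving O(log n).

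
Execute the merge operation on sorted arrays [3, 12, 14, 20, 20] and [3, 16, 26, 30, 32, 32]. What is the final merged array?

Merging process:

Compare 3 vs 3: take 3 from left. Merged: [3]
Compare 12 vs 3: take 3 from right. Merged: [3, 3]
Compare 12 vs 16: take 12 from left. Merged: [3, 3, 12]
Compare 14 vs 16: take 14 from left. Merged: [3, 3, 12, 14]
Compare 20 vs 16: take 16 from right. Merged: [3, 3, 12, 14, 16]
Compare 20 vs 26: take 20 from left. Merged: [3, 3, 12, 14, 16, 20]
Compare 20 vs 26: take 20 from left. Merged: [3, 3, 12, 14, 16, 20, 20]
Append remaining from right: [26, 30, 32, 32]. Merged: [3, 3, 12, 14, 16, 20, 20, 26, 30, 32, 32]

Final merged array: [3, 3, 12, 14, 16, 20, 20, 26, 30, 32, 32]
Total comparisons: 7

The merged array is [3, 3, 12, 14, 16, 20, 20, 26, 30, 32, 32], requiring 7 comparisons. The merge step runs in O(n) time where n is the total number of elements.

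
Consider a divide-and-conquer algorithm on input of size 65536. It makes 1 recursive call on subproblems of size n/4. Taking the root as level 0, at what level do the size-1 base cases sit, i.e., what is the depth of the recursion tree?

For divide and conquer with division factor 4:

Problem sizes at each level:
Level 0: 65536
Level 1: 16384
Level 2: 4096
Level 3: 1024
Level 4: 256
Level 5: 64
Level 6: 16
Level 7: 4
Level 8: 1

The root is level 0 and the size-1 base case is level 8 (the tree spans levels 0 through 8, i.e. 9 levels counting the root), so the depth is the number of divisions: log_4(65536) = 8

The recursion tree depth is log_4(65536) = 8. At each level, the problem size is divided by 4, so it takes 8 divisions to reduce to a base case of size 1. The algorithm makes 1 recursive call at each level.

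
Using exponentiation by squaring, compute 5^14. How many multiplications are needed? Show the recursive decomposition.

Computing 5^14 by squaring (build up from 5^1; each line after the first costs one multiplication):

5^1 = 5
5^2 = (5^1)^2 = 5^2 = 25
5^3 = 5 * 5^2 = 5 * 25 = 125
5^6 = (5^3)^2 = 125^2 = 15625
5^7 = 5 * 5^6 = 5 * 15625 = 78125
5^14 = (5^7)^2 = 78125^2 = 6103515625

Result: 6103515625
Multiplications needed: 5 (5 lines after 5^1)

5^14 = 6103515625. Using exponentiation by squaring, this requires 5 multiplications. The key idea: if the exponent is even, square the half-power; if odd, multiply by the base once.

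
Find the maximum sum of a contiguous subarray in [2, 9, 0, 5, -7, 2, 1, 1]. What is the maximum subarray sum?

Using Kadane's algorithm on [2, 9, 0, 5, -7, 2, 1, 1]:

Scanning through the array:
Position 1 (value 9): max_ending_here = 11, max_so_far = 11
Position 2 (value 0): max_ending_here = 11, max_so_far = 11
Position 3 (value 5): max_ending_here = 16, max_so_far = 16
Position 4 (value -7): max_ending_here = 9, max_so_far = 16
Position 5 (value 2): max_ending_here = 11, max_so_far = 16
Position 6 (value 1): max_ending_here = 12, max_so_far = 16
Position 7 (value 1): max_ending_here = 13, max_so_far = 16

Maximum subarray: [2, 9, 0, 5]
Maximum sum: 16

The maximum subarray is [2, 9, 0, 5] with sum 16. This subarray runs from index 0 to index 3.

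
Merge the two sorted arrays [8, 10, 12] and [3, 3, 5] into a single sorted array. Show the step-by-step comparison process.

Merging process:

Compare 8 vs 3: take 3 from right. Merged: [3]
Compare 8 vs 3: take 3 from right. Merged: [3, 3]
Compare 8 vs 5: take 5 from right. Merged: [3, 3, 5]
Append remaining from left: [8, 10, 12]. Merged: [3, 3, 5, 8, 10, 12]

Final merged array: [3, 3, 5, 8, 10, 12]
Total comparisons: 3

The merged array is [3, 3, 5, 8, 10, 12], requiring 3 comparisons. The merge step runs in O(n) time where n is the total number of elements.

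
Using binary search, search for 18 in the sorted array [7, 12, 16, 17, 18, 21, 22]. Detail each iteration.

Binary search for 18 in [7, 12, 16, 17, 18, 21, 22]:

lo=0, hi=6, mid=3, arr[mid]=17 -> 17 < 18, search right half
lo=4, hi=6, mid=5, arr[mid]=21 -> 21 > 18, search left half
lo=4, hi=4, mid=4, arr[mid]=18 -> Found target at index 4!

Binary search finds 18 at index 4 after 3 comparisons. The search repeatedly halves the search space by comparing with the middle element.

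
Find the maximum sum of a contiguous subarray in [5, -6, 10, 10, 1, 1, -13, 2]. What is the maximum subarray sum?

Using Kadane's algorithm on [5, -6, 10, 10, 1, 1, -13, 2]:

Scanning through the array:
Position 1 (value -6): max_ending_here = -1, max_so_far = 5
Position 2 (value 10): max_ending_here = 10, max_so_far = 10
Position 3 (value 10): max_ending_here = 20, max_so_far = 20
Position 4 (value 1): max_ending_here = 21, max_so_far = 21
Position 5 (value 1): max_ending_here = 22, max_so_far = 22
Position 6 (value -13): max_ending_here = 9, max_so_far = 22
Position 7 (value 2): max_ending_here = 11, max_so_far = 22

Maximum subarray: [10, 10, 1, 1]
Maximum sum: 22

The maximum subarray is [10, 10, 1, 1] with sum 22. This subarray runs from index 2 to index 5.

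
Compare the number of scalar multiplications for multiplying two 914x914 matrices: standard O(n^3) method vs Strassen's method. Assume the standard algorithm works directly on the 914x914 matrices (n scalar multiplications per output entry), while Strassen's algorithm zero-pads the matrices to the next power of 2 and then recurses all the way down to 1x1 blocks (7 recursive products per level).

Matrix multiplication for 914x914 matrices:

Strassen's algorithm requires power-of-2 dimensions. Pad 914x914 to 1024x1024 (next power of 2).

Standard algorithm: 914^3 = 763551944 multiplications
Strassen's algorithm: 7^(log2(1024)) = 7^10 = 282475249 multiplications
Savings: 763551944 - 282475249 = 481076695 multiplications

Standard: 763551944 multiplications (914^3). Strassen: 282475249 multiplications (7^10, after padding to 1024x1024). Strassen reduces 8 recursive multiplications to 7 at each level.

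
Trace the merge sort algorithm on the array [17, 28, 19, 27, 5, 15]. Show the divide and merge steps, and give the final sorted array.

Merge sort trace:

Split: [17, 28, 19, 27, 5, 15] -> [17, 28, 19] and [27, 5, 15]
  Split: [17, 28, 19] -> [17] and [28, 19]
    Split: [28, 19] -> [28] and [19]
    Merge: [28] + [19] -> [19, 28]
  Merge: [17] + [19, 28] -> [17, 19, 28]
  Split: [27, 5, 15] -> [27] and [5, 15]
    Split: [5, 15] -> [5] and [15]
    Merge: [5] + [15] -> [5, 15]
  Merge: [27] + [5, 15] -> [5, 15, 27]
Merge: [17, 19, 28] + [5, 15, 27] -> [5, 15, 17, 19, 27, 28]

Final sorted array: [5, 15, 17, 19, 27, 28]

The merge sort proceeds by recursively splitting the array and merging sorted halves.
After all merges, the sorted array is [5, 15, 17, 19, 27, 28].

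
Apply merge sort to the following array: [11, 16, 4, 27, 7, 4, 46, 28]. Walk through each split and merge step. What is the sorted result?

Merge sort trace:

Split: [11, 16, 4, 27, 7, 4, 46, 28] -> [11, 16, 4, 27] and [7, 4, 46, 28]
  Split: [11, 16, 4, 27] -> [11, 16] and [4, 27]
    Split: [11, 16] -> [11] and [16]
    Merge: [11] + [16] -> [11, 16]
    Split: [4, 27] -> [4] and [27]
    Merge: [4] + [27] -> [4, 27]
  Merge: [11, 16] + [4, 27] -> [4, 11, 16, 27]
  Split: [7, 4, 46, 28] -> [7, 4] and [46, 28]
    Split: [7, 4] -> [7] and [4]
    Merge: [7] + [4] -> [4, 7]
    Split: [46, 28] -> [46] and [28]
    Merge: [46] + [28] -> [28, 46]
  Merge: [4, 7] + [28, 46] -> [4, 7, 28, 46]
Merge: [4, 11, 16, 27] + [4, 7, 28, 46] -> [4, 4, 7, 11, 16, 27, 28, 46]

Final sorted array: [4, 4, 7, 11, 16, 27, 28, 46]

The merge sort proceeds by recursively splitting the array and merging sorted halves.
After all merges, the sorted array is [4, 4, 7, 11, 16, 27, 28, 46].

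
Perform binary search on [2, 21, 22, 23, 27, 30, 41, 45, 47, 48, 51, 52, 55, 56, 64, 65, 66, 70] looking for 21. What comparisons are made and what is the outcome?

Binary search for 21 in [2, 21, 22, 23, 27, 30, 41, 45, 47, 48, 51, 52, 55, 56, 64, 65, 66, 70]:

lo=0, hi=17, mid=8, arr[mid]=47 -> 47 > 21, search left half
lo=0, hi=7, mid=3, arr[mid]=23 -> 23 > 21, search left half
lo=0, hi=2, mid=1, arr[mid]=21 -> Found target at index 1!

Binary search finds 21 at index 1 after 3 comparisons. The search repeatedly halves the search space by comparing with the middle element.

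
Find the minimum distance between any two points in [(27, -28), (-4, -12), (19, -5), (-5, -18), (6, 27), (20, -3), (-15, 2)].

Computing all pairwise distances among 7 points:

d((27, -28), (-4, -12)) = 34.8855
d((27, -28), (19, -5)) = 24.3516
d((27, -28), (-5, -18)) = 33.5261
d((27, -28), (6, 27)) = 58.8727
d((27, -28), (20, -3)) = 25.9615
d((27, -28), (-15, 2)) = 51.614
d((-4, -12), (19, -5)) = 24.0416
d((-4, -12), (-5, -18)) = 6.0828
d((-4, -12), (6, 27)) = 40.2616
d((-4, -12), (20, -3)) = 25.632
d((-4, -12), (-15, 2)) = 17.8045
d((19, -5), (-5, -18)) = 27.2947
d((19, -5), (6, 27)) = 34.5398
d((19, -5), (20, -3)) = 2.2361 <-- minimum
d((19, -5), (-15, 2)) = 34.7131
d((-5, -18), (6, 27)) = 46.3249
d((-5, -18), (20, -3)) = 29.1548
d((-5, -18), (-15, 2)) = 22.3607
d((6, 27), (20, -3)) = 33.1059
d((6, 27), (-15, 2)) = 32.6497
d((20, -3), (-15, 2)) = 35.3553

Closest pair: (19, -5) and (20, -3) with distance 2.2361

The closest pair is (19, -5) and (20, -3) with Euclidean distance 2.2361. For 7 points, brute-force pairwise comparison is shown above. For large n, the divide-and-conquer algorithm (sort by x, recurse on halves, check the dividing strip) achieves O(n log n).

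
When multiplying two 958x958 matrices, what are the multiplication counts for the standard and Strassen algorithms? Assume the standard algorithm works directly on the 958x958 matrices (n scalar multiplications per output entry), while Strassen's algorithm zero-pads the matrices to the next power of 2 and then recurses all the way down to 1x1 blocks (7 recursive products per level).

Matrix multiplication for 958x958 matrices:

Strassen's algorithm requires power-of-2 dimensions. Pad 958x958 to 1024x1024 (next power of 2).

Standard algorithm: 958^3 = 879217912 multiplications
Strassen's algorithm: 7^(log2(1024)) = 7^10 = 282475249 multiplications
Savings: 879217912 - 282475249 = 596742663 multiplications

Standard: 879217912 multiplications (958^3). Strassen: 282475249 multiplications (7^10, after padding to 1024x1024). Strassen reduces 8 recursive multiplications to 7 at each level.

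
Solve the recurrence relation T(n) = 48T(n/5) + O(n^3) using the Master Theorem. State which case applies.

Master Theorem for T(n) = 48T(n/5) + O(n^3):

a = 48, b = 5, c = 3
log_b(a) = log_5(48) = 2.4053

Case 3: c = 3 > log_5(48) = 2.4053
T(n) = O(n^3) = O(n^3)

For T(n) = 48T(n/5) + O(n^3): log_5(48) = 2.4053. This is Case 3 of the Master Theorem (c > log_b(a), work dominated by root), giving O(n^3).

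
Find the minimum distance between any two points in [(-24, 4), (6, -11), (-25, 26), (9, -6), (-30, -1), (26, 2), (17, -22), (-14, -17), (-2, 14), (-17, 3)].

Computing all pairwise distances among 10 points:

d((-24, 4), (6, -11)) = 33.541
d((-24, 4), (-25, 26)) = 22.0227
d((-24, 4), (9, -6)) = 34.4819
d((-24, 4), (-30, -1)) = 7.8102
d((-24, 4), (26, 2)) = 50.04
d((-24, 4), (17, -22)) = 48.5489
d((-24, 4), (-14, -17)) = 23.2594
d((-24, 4), (-2, 14)) = 24.1661
d((-24, 4), (-17, 3)) = 7.0711
d((6, -11), (-25, 26)) = 48.2701
d((6, -11), (9, -6)) = 5.831 <-- minimum
d((6, -11), (-30, -1)) = 37.3631
d((6, -11), (26, 2)) = 23.8537
d((6, -11), (17, -22)) = 15.5563
d((6, -11), (-14, -17)) = 20.8806
d((6, -11), (-2, 14)) = 26.2488
d((6, -11), (-17, 3)) = 26.9258
d((-25, 26), (9, -6)) = 46.6905
d((-25, 26), (-30, -1)) = 27.4591
d((-25, 26), (26, 2)) = 56.3649
d((-25, 26), (17, -22)) = 63.7809
d((-25, 26), (-14, -17)) = 44.3847
d((-25, 26), (-2, 14)) = 25.9422
d((-25, 26), (-17, 3)) = 24.3516
d((9, -6), (-30, -1)) = 39.3192
d((9, -6), (26, 2)) = 18.7883
d((9, -6), (17, -22)) = 17.8885
d((9, -6), (-14, -17)) = 25.4951
d((9, -6), (-2, 14)) = 22.8254
d((9, -6), (-17, 3)) = 27.5136
d((-30, -1), (26, 2)) = 56.0803
d((-30, -1), (17, -22)) = 51.4782
d((-30, -1), (-14, -17)) = 22.6274
d((-30, -1), (-2, 14)) = 31.7648
d((-30, -1), (-17, 3)) = 13.6015
d((26, 2), (17, -22)) = 25.632
d((26, 2), (-14, -17)) = 44.2832
d((26, 2), (-2, 14)) = 30.4631
d((26, 2), (-17, 3)) = 43.0116
d((17, -22), (-14, -17)) = 31.4006
d((17, -22), (-2, 14)) = 40.7063
d((17, -22), (-17, 3)) = 42.2019
d((-14, -17), (-2, 14)) = 33.2415
d((-14, -17), (-17, 3)) = 20.2237
d((-2, 14), (-17, 3)) = 18.6011

Closest pair: (6, -11) and (9, -6) with distance 5.831

The closest pair is (6, -11) and (9, -6) with Euclidean distance 5.831. For 10 points, brute-force pairwise comparison is shown above. For large n, the divide-and-conquer algorithm (sort by x, recurse on halves, check the dividing strip) achieves O(n log n).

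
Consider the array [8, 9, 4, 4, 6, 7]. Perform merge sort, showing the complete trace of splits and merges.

Merge sort trace:

Split: [8, 9, 4, 4, 6, 7] -> [8, 9, 4] and [4, 6, 7]
  Split: [8, 9, 4] -> [8] and [9, 4]
    Split: [9, 4] -> [9] and [4]
    Merge: [9] + [4] -> [4, 9]
  Merge: [8] + [4, 9] -> [4, 8, 9]
  Split: [4, 6, 7] -> [4] and [6, 7]
    Split: [6, 7] -> [6] and [7]
    Merge: [6] + [7] -> [6, 7]
  Merge: [4] + [6, 7] -> [4, 6, 7]
Merge: [4, 8, 9] + [4, 6, 7] -> [4, 4, 6, 7, 8, 9]

Final sorted array: [4, 4, 6, 7, 8, 9]

The merge sort proceeds by recursively splitting the array and merging sorted halves.
After all merges, the sorted array is [4, 4, 6, 7, 8, 9].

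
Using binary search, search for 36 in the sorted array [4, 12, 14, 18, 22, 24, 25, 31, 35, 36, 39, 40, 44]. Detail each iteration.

Binary search for 36 in [4, 12, 14, 18, 22, 24, 25, 31, 35, 36, 39, 40, 44]:

lo=0, hi=12, mid=6, arr[mid]=25 -> 25 < 36, search right half
lo=7, hi=12, mid=9, arr[mid]=36 -> Found target at index 9!

Binary search finds 36 at index 9 after 2 comparisons. The search repeatedly halves the search space by comparing with the middle element.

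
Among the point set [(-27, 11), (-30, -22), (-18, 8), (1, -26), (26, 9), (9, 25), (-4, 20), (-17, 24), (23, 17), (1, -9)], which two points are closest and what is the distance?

Computing all pairwise distances among 10 points:

d((-27, 11), (-30, -22)) = 33.1361
d((-27, 11), (-18, 8)) = 9.4868
d((-27, 11), (1, -26)) = 46.4004
d((-27, 11), (26, 9)) = 53.0377
d((-27, 11), (9, 25)) = 38.6264
d((-27, 11), (-4, 20)) = 24.6982
d((-27, 11), (-17, 24)) = 16.4012
d((-27, 11), (23, 17)) = 50.3587
d((-27, 11), (1, -9)) = 34.4093
d((-30, -22), (-18, 8)) = 32.311
d((-30, -22), (1, -26)) = 31.257
d((-30, -22), (26, 9)) = 64.0078
d((-30, -22), (9, 25)) = 61.0737
d((-30, -22), (-4, 20)) = 49.3964
d((-30, -22), (-17, 24)) = 47.8017
d((-30, -22), (23, 17)) = 65.8027
d((-30, -22), (1, -9)) = 33.6155
d((-18, 8), (1, -26)) = 38.9487
d((-18, 8), (26, 9)) = 44.0114
d((-18, 8), (9, 25)) = 31.9061
d((-18, 8), (-4, 20)) = 18.4391
d((-18, 8), (-17, 24)) = 16.0312
d((-18, 8), (23, 17)) = 41.9762
d((-18, 8), (1, -9)) = 25.4951
d((1, -26), (26, 9)) = 43.0116
d((1, -26), (9, 25)) = 51.6236
d((1, -26), (-4, 20)) = 46.2709
d((1, -26), (-17, 24)) = 53.1413
d((1, -26), (23, 17)) = 48.3011
d((1, -26), (1, -9)) = 17.0
d((26, 9), (9, 25)) = 23.3452
d((26, 9), (-4, 20)) = 31.9531
d((26, 9), (-17, 24)) = 45.5412
d((26, 9), (23, 17)) = 8.544 <-- minimum
d((26, 9), (1, -9)) = 30.8058
d((9, 25), (-4, 20)) = 13.9284
d((9, 25), (-17, 24)) = 26.0192
d((9, 25), (23, 17)) = 16.1245
d((9, 25), (1, -9)) = 34.9285
d((-4, 20), (-17, 24)) = 13.6015
d((-4, 20), (23, 17)) = 27.1662
d((-4, 20), (1, -9)) = 29.4279
d((-17, 24), (23, 17)) = 40.6079
d((-17, 24), (1, -9)) = 37.5899
d((23, 17), (1, -9)) = 34.0588

Closest pair: (26, 9) and (23, 17) with distance 8.544

The closest pair is (26, 9) and (23, 17) with Euclidean distance 8.544. For 10 points, brute-force pairwise comparison is shown above. For large n, the divide-and-conquer algorithm (sort by x, recurse on halves, check the dividing strip) achieves O(n log n).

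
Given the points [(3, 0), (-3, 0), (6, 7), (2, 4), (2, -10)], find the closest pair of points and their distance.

Computing all pairwise distances among 5 points:

d((3, 0), (-3, 0)) = 6.0
d((3, 0), (6, 7)) = 7.6158
d((3, 0), (2, 4)) = 4.1231 <-- minimum
d((3, 0), (2, -10)) = 10.0499
d((-3, 0), (6, 7)) = 11.4018
d((-3, 0), (2, 4)) = 6.4031
d((-3, 0), (2, -10)) = 11.1803
d((6, 7), (2, 4)) = 5.0
d((6, 7), (2, -10)) = 17.4642
d((2, 4), (2, -10)) = 14.0

Closest pair: (3, 0) and (2, 4) with distance 4.1231

The closest pair is (3, 0) and (2, 4) with Euclidean distance 4.1231. For 5 points, brute-force pairwise comparison is shown above. For large n, the divide-and-conquer algorithm (sort by x, recurse on halves, check the dividing strip) achieves O(n log n).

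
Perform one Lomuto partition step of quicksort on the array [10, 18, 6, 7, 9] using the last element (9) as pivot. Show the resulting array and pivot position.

Lomuto partition with pivot = 9:

Initial array: [10, 18, 6, 7, 9]

arr[0]=10 > 9: no swap
arr[1]=18 > 9: no swap
arr[2]=6 <= 9: swap with position 0, array becomes [6, 18, 10, 7, 9]
arr[3]=7 <= 9: swap with position 1, array becomes [6, 7, 10, 18, 9]

Place pivot at position 2: [6, 7, 9, 18, 10]
Pivot position: 2

After partitioning with pivot 9, the array becomes [6, 7, 9, 18, 10]. The pivot is placed at index 2. All elements to the left of the pivot are <= 9, and all elements to the right are > 9.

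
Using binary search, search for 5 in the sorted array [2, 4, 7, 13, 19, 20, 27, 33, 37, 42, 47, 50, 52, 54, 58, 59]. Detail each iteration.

Binary search for 5 in [2, 4, 7, 13, 19, 20, 27, 33, 37, 42, 47, 50, 52, 54, 58, 59]:

lo=0, hi=15, mid=7, arr[mid]=33 -> 33 > 5, search left half
lo=0, hi=6, mid=3, arr[mid]=13 -> 13 > 5, search left half
lo=0, hi=2, mid=1, arr[mid]=4 -> 4 < 5, search right half
lo=2, hi=2, mid=2, arr[mid]=7 -> 7 > 5, search left half
lo=2 > hi=1, target 5 not found

Binary search determines that 5 is not in the array after 4 comparisons. The search space was exhausted without finding the target.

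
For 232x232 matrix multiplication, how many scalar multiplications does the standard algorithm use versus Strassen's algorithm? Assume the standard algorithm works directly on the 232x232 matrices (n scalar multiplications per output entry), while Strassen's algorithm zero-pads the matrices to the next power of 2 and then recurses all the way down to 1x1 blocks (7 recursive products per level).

Matrix multiplication for 232x232 matrices:

Strassen's algorithm requires power-of-2 dimensions. Pad 232x232 to 256x256 (next power of 2).

Standard algorithm: 232^3 = 12487168 multiplications
Strassen's algorithm: 7^(log2(256)) = 7^8 = 5764801 multiplications
Savings: 12487168 - 5764801 = 6722367 multiplications

Standard: 12487168 multiplications (232^3). Strassen: 5764801 multiplications (7^8, after padding to 256x256). Strassen reduces 8 recursive multiplications to 7 at each level.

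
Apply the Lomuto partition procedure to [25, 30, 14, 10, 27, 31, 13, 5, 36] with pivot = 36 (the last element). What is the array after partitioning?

Lomuto partition with pivot = 36:

Initial array: [25, 30, 14, 10, 27, 31, 13, 5, 36]

arr[0]=25 <= 36: swap with position 0, array becomes [25, 30, 14, 10, 27, 31, 13, 5, 36]
arr[1]=30 <= 36: swap with position 1, array becomes [25, 30, 14, 10, 27, 31, 13, 5, 36]
arr[2]=14 <= 36: swap with position 2, array becomes [25, 30, 14, 10, 27, 31, 13, 5, 36]
arr[3]=10 <= 36: swap with position 3, array becomes [25, 30, 14, 10, 27, 31, 13, 5, 36]
arr[4]=27 <= 36: swap with position 4, array becomes [25, 30, 14, 10, 27, 31, 13, 5, 36]
arr[5]=31 <= 36: swap with position 5, array becomes [25, 30, 14, 10, 27, 31, 13, 5, 36]
arr[6]=13 <= 36: swap with position 6, array becomes [25, 30, 14, 10, 27, 31, 13, 5, 36]
arr[7]=5 <= 36: swap with position 7, array becomes [25, 30, 14, 10, 27, 31, 13, 5, 36]

Place pivot at position 8: [25, 30, 14, 10, 27, 31, 13, 5, 36]
Pivot position: 8

After partitioning with pivot 36, the array becomes [25, 30, 14, 10, 27, 31, 13, 5, 36]. The pivot is placed at index 8. All elements to the left of the pivot are <= 36, and all elements to the right are > 36.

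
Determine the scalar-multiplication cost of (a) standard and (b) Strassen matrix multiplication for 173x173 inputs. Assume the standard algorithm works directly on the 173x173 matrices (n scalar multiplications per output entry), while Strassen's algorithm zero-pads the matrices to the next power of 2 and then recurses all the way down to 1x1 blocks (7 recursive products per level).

Matrix multiplication for 173x173 matrices:

Strassen's algorithm requires power-of-2 dimensions. Pad 173x173 to 256x256 (next power of 2).

Standard algorithm: 173^3 = 5177717 multiplications
Strassen's algorithm: 7^(log2(256)) = 7^8 = 5764801 multiplications
Difference: 5177717 - 5764801 = -587084 (Strassen uses MORE here due to padding overhead — for small or just-over-power-of-2 n, padding can outweigh the per-level savings)

Standard: 5177717 multiplications (173^3). Strassen: 5764801 multiplications (7^8, after padding to 256x256). Strassen reduces 8 recursive multiplications to 7 at each level.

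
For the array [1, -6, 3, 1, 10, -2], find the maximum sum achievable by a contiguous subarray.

Using Kadane's algorithm on [1, -6, 3, 1, 10, -2]:

Scanning through the array:
Position 1 (value -6): max_ending_here = -5, max_so_far = 1
Position 2 (value 3): max_ending_here = 3, max_so_far = 3
Position 3 (value 1): max_ending_here = 4, max_so_far = 4
Position 4 (value 10): max_ending_here = 14, max_so_far = 14
Position 5 (value -2): max_ending_here = 12, max_so_far = 14

Maximum subarray: [3, 1, 10]
Maximum sum: 14

The maximum subarray is [3, 1, 10] with sum 14. This subarray runs from index 2 to index 4.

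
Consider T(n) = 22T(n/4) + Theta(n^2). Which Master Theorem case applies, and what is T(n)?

Master Theorem for T(n) = 22T(n/4) + O(n^2):

a = 22, b = 4, c = 2
log_b(a) = log_4(22) = 2.2297

Case 1: c = 2 < log_4(22) = 2.2297
T(n) = O(n^(log_4 22))

For T(n) = 22T(n/4) + O(n^2): log_4(22) = 2.2297. This is Case 1 of the Master Theorem (c < log_b(a), work dominated by leaves), giving O(n^(log_4 22)).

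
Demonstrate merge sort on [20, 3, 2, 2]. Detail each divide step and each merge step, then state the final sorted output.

Merge sort trace:

Split: [20, 3, 2, 2] -> [20, 3] and [2, 2]
  Split: [20, 3] -> [20] and [3]
  Merge: [20] + [3] -> [3, 20]
  Split: [2, 2] -> [2] and [2]
  Merge: [2] + [2] -> [2, 2]
Merge: [3, 20] + [2, 2] -> [2, 2, 3, 20]

Final sorted array: [2, 2, 3, 20]

The merge sort proceeds by recursively splitting the array and merging sorted halves.
After all merges, the sorted array is [2, 2, 3, 20].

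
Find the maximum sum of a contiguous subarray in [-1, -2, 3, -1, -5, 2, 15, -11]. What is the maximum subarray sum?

Using Kadane's algorithm on [-1, -2, 3, -1, -5, 2, 15, -11]:

Scanning through the array:
Position 1 (value -2): max_ending_here = -2, max_so_far = -1
Position 2 (value 3): max_ending_here = 3, max_so_far = 3
Position 3 (value -1): max_ending_here = 2, max_so_far = 3
Position 4 (value -5): max_ending_here = -3, max_so_far = 3
Position 5 (value 2): max_ending_here = 2, max_so_far = 3
Position 6 (value 15): max_ending_here = 17, max_so_far = 17
Position 7 (value -11): max_ending_here = 6, max_so_far = 17

Maximum subarray: [2, 15]
Maximum sum: 17

The maximum subarray is [2, 15] with sum 17. This subarray runs from index 5 to index 6.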